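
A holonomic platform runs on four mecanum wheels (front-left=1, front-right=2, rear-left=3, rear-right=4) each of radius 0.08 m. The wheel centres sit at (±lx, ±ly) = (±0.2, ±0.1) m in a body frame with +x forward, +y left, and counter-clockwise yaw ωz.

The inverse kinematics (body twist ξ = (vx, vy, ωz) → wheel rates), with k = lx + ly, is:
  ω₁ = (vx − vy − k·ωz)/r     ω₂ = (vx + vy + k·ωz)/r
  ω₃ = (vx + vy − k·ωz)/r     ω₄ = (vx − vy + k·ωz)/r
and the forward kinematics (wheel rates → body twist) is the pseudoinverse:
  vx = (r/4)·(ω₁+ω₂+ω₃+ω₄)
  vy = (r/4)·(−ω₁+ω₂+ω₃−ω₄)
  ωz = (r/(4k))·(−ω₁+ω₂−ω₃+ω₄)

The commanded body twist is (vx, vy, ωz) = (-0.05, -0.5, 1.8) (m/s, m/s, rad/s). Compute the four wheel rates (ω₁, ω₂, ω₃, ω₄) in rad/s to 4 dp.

k = lx + ly = 0.2 + 0.1 = 0.3000;  k·ωz = 0.3000·1.8 = 0.5400
ω₁ (FL) = (vx − vy − k·ωz)/r = -0.0900/0.08 = -1.1250
ω₂ (FR) = (vx + vy + k·ωz)/r = -0.0100/0.08 = -0.1250
ω₃ (RL) = (vx + vy − k·ωz)/r = -1.0900/0.08 = -13.6250
ω₄ (RR) = (vx − vy + k·ωz)/r = 0.9900/0.08 = 12.3750

(-1.1250, -0.1250, -13.6250, 12.3750)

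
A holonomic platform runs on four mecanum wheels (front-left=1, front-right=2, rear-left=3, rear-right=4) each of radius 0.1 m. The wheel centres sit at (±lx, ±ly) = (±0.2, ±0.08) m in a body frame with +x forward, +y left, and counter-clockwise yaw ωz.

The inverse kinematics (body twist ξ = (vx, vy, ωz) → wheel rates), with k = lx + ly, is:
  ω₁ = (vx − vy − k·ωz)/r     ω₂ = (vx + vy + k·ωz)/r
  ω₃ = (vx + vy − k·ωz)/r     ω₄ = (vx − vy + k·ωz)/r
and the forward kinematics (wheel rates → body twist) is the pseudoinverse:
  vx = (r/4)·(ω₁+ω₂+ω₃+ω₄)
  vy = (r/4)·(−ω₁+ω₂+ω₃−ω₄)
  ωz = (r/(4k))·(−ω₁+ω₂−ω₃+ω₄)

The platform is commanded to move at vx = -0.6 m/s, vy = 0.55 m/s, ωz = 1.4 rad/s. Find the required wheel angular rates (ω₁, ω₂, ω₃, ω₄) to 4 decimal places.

(-15.4200, 3.4200, -4.4200, -7.5800)

k = lx + ly = 0.2 + 0.08 = 0.2800;  k·ωz = 0.2800·1.4 = 0.3920
ω₁ (FL) = (vx − vy − k·ωz)/r = -1.5420/0.1 = -15.4200
ω₂ (FR) = (vx + vy + k·ωz)/r = 0.3420/0.1 = 3.4200
ω₃ (RL) = (vx + vy − k·ωz)/r = -0.4420/0.1 = -4.4200
ω₄ (RR) = (vx − vy + k·ωz)/r = -0.7580/0.1 = -7.5800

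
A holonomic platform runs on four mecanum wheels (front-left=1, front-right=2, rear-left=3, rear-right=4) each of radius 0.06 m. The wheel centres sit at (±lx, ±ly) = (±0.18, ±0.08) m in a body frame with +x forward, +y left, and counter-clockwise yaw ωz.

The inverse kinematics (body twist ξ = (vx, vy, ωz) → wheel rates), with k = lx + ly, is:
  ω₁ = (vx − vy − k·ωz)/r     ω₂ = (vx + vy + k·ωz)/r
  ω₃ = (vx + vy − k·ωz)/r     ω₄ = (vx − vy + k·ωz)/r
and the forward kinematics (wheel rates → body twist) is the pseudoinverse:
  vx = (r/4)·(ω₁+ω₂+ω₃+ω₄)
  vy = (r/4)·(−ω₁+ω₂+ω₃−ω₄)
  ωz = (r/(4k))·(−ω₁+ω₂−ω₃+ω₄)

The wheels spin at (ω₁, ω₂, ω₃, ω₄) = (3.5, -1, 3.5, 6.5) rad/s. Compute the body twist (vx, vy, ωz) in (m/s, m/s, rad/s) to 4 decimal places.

(0.1875, -0.1125, -0.0865)

k = lx + ly = 0.18 + 0.08 = 0.2600
ω₁+ω₂+ω₃+ω₄ = 12.5000  →  vx = (0.06/4)·12.5000 = 0.1875
−ω₁+ω₂+ω₃−ω₄ = -7.5000  →  vy = (0.06/4)·-7.5000 = -0.1125
−ω₁+ω₂−ω₃+ω₄ = -1.5000  →  ωz = (0.06/1.0400)·-1.5000 = -0.0865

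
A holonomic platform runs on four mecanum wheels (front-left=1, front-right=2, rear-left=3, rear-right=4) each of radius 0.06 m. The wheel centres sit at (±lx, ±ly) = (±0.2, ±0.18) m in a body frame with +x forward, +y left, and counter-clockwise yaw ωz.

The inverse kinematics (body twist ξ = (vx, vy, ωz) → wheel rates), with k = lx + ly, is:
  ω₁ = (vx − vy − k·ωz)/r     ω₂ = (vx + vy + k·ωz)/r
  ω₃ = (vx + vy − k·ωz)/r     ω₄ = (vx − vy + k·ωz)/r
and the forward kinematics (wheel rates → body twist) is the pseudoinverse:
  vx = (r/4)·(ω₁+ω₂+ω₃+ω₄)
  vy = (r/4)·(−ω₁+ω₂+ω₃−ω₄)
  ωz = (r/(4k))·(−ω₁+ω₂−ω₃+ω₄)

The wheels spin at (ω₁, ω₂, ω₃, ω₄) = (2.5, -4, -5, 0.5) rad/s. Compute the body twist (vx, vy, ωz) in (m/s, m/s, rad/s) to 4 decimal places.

(-0.0900, -0.1800, -0.0395)

k = lx + ly = 0.2 + 0.18 = 0.3800
ω₁+ω₂+ω₃+ω₄ = -6.0000  →  vx = (0.06/4)·-6.0000 = -0.0900
−ω₁+ω₂+ω₃−ω₄ = -12.0000  →  vy = (0.06/4)·-12.0000 = -0.1800
−ω₁+ω₂−ω₃+ω₄ = -1.0000  →  ωz = (0.06/1.5200)·-1.0000 = -0.0395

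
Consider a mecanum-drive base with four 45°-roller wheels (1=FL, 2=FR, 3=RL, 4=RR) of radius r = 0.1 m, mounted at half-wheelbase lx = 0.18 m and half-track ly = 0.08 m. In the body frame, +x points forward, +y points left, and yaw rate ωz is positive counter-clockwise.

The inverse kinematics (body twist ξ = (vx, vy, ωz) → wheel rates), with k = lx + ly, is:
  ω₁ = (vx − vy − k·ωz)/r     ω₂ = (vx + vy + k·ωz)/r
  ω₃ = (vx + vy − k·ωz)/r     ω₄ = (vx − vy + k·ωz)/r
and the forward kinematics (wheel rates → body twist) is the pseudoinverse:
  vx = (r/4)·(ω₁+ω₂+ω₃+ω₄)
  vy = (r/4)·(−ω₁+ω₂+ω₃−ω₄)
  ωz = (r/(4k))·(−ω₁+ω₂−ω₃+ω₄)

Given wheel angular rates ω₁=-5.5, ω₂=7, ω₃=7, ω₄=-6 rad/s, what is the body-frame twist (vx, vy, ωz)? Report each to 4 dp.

k = lx + ly = 0.18 + 0.08 = 0.2600
ω₁+ω₂+ω₃+ω₄ = 2.5000  →  vx = (0.1/4)·2.5000 = 0.0625
−ω₁+ω₂+ω₃−ω₄ = 25.5000  →  vy = (0.1/4)·25.5000 = 0.6375
−ω₁+ω₂−ω₃+ω₄ = -0.5000  →  ωz = (0.1/1.0400)·-0.5000 = -0.0481

(0.0625, 0.6375, -0.0481)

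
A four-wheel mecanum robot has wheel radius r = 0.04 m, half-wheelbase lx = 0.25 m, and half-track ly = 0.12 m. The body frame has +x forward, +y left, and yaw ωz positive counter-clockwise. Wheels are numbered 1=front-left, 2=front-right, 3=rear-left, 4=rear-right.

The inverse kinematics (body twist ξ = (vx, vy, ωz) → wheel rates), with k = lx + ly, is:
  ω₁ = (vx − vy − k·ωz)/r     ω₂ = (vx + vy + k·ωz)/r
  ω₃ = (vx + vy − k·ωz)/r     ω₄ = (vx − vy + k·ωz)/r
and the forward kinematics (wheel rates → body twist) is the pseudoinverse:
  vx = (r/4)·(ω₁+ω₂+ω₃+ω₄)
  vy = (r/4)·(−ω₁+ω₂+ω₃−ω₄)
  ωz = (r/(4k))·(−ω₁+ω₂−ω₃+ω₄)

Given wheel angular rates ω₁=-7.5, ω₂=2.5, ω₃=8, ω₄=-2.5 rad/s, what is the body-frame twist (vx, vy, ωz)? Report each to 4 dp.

(0.0050, 0.2050, -0.0135)

k = lx + ly = 0.25 + 0.12 = 0.3700
ω₁+ω₂+ω₃+ω₄ = 0.5000  →  vx = (0.04/4)·0.5000 = 0.0050
−ω₁+ω₂+ω₃−ω₄ = 20.5000  →  vy = (0.04/4)·20.5000 = 0.2050
−ω₁+ω₂−ω₃+ω₄ = -0.5000  →  ωz = (0.04/1.4800)·-0.5000 = -0.0135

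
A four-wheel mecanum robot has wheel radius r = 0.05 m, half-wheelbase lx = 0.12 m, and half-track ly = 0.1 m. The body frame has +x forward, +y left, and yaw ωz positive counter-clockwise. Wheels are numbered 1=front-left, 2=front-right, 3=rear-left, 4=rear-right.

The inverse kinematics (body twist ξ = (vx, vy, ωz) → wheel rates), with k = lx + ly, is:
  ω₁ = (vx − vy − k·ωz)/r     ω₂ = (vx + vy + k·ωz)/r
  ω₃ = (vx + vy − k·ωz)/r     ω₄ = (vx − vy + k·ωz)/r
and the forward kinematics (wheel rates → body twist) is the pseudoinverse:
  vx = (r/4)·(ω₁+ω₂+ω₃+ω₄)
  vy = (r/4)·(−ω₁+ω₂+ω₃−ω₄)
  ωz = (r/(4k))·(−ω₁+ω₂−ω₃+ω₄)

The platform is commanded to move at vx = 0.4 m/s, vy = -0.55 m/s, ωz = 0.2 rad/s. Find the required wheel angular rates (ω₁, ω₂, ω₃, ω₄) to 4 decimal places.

k = lx + ly = 0.12 + 0.1 = 0.2200;  k·ωz = 0.2200·0.2 = 0.0440
ω₁ (FL) = (vx − vy − k·ωz)/r = 0.9060/0.05 = 18.1200
ω₂ (FR) = (vx + vy + k·ωz)/r = -0.1060/0.05 = -2.1200
ω₃ (RL) = (vx + vy − k·ωz)/r = -0.1940/0.05 = -3.8800
ω₄ (RR) = (vx − vy + k·ωz)/r = 0.9940/0.05 = 19.8800

(18.1200, -2.1200, -3.8800, 19.8800)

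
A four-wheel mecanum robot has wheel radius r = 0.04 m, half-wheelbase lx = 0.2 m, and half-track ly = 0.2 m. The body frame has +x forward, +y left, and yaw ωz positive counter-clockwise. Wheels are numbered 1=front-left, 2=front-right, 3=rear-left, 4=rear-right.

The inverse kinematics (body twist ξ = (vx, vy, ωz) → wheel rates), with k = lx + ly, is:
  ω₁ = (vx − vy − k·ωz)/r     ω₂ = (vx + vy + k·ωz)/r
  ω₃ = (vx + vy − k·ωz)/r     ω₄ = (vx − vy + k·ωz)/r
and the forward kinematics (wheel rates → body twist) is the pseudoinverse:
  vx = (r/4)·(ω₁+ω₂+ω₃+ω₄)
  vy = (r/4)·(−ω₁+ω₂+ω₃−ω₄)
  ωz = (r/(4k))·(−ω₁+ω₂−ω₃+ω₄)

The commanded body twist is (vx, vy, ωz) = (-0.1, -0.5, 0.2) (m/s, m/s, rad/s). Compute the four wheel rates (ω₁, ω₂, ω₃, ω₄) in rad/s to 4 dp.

k = lx + ly = 0.2 + 0.2 = 0.4000;  k·ωz = 0.4000·0.2 = 0.0800
ω₁ (FL) = (vx − vy − k·ωz)/r = 0.3200/0.04 = 8.0000
ω₂ (FR) = (vx + vy + k·ωz)/r = -0.5200/0.04 = -13.0000
ω₃ (RL) = (vx + vy − k·ωz)/r = -0.6800/0.04 = -17.0000
ω₄ (RR) = (vx − vy + k·ωz)/r = 0.4800/0.04 = 12.0000

(8.0000, -13.0000, -17.0000, 12.0000)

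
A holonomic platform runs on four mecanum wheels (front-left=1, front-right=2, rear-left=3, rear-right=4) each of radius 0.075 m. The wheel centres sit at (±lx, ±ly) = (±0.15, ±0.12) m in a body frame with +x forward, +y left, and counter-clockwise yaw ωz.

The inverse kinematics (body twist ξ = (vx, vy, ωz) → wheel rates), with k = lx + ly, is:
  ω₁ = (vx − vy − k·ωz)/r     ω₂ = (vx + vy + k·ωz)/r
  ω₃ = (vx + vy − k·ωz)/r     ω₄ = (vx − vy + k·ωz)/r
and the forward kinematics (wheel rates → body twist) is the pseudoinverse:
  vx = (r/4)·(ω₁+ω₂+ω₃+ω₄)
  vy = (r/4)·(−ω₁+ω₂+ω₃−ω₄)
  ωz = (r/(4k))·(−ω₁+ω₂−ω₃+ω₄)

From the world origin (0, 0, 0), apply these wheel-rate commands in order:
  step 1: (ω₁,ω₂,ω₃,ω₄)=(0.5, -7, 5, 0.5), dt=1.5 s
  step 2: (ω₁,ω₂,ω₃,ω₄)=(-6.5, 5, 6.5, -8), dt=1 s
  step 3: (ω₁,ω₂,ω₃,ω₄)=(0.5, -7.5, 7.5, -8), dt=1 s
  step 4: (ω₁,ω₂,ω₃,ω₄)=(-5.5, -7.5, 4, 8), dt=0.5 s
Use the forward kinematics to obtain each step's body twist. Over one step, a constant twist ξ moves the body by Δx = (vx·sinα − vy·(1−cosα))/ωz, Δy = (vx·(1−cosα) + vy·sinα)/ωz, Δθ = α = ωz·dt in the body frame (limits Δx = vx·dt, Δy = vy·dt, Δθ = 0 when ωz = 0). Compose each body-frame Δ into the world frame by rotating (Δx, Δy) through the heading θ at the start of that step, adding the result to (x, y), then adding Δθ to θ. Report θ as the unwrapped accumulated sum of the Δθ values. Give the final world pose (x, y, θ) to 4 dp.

(0.5770, 0.1821, -3.0208)

step 1: ξ=(vx,vy,ωz)=(-0.0188, -0.0563, -0.8333), dt=1.5 → body Δ=(-0.0676, -0.0487, -1.2500) → world pose (-0.0676, -0.0487, -1.2500)
step 2: ξ=(vx,vy,ωz)=(-0.0562, 0.4875, -0.2083), dt=1.0 → body Δ=(-0.0052, 0.4898, -0.2083) → world pose (0.3956, 0.1108, -1.4583)
step 3: ξ=(vx,vy,ωz)=(-0.1406, 0.1406, -1.6319), dt=1.0 → body Δ=(0.0054, 0.1774, -1.6319) → world pose (0.5725, 0.1253, -3.0903)
step 4: ξ=(vx,vy,ωz)=(-0.0188, -0.1125, 0.1389), dt=0.5 → body Δ=(-0.0074, -0.0565, 0.0694) → world pose (0.5770, 0.1821, -3.0208)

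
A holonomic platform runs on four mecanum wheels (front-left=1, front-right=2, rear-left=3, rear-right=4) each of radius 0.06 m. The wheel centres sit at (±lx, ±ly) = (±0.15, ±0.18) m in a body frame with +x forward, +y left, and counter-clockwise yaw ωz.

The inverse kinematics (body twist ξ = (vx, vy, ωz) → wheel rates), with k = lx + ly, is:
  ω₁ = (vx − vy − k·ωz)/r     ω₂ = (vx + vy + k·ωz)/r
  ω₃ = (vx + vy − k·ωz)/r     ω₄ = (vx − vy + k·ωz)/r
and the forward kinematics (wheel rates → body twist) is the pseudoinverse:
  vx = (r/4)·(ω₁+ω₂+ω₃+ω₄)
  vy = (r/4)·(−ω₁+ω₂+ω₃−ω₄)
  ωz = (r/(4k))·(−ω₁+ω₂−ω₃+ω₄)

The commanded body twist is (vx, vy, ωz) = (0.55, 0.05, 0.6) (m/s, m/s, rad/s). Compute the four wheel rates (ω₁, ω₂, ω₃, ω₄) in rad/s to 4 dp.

k = lx + ly = 0.15 + 0.18 = 0.3300;  k·ωz = 0.3300·0.6 = 0.1980
ω₁ (FL) = (vx − vy − k·ωz)/r = 0.3020/0.06 = 5.0333
ω₂ (FR) = (vx + vy + k·ωz)/r = 0.7980/0.06 = 13.3000
ω₃ (RL) = (vx + vy − k·ωz)/r = 0.4020/0.06 = 6.7000
ω₄ (RR) = (vx − vy + k·ωz)/r = 0.6980/0.06 = 11.6333

(5.0333, 13.3000, 6.7000, 11.6333)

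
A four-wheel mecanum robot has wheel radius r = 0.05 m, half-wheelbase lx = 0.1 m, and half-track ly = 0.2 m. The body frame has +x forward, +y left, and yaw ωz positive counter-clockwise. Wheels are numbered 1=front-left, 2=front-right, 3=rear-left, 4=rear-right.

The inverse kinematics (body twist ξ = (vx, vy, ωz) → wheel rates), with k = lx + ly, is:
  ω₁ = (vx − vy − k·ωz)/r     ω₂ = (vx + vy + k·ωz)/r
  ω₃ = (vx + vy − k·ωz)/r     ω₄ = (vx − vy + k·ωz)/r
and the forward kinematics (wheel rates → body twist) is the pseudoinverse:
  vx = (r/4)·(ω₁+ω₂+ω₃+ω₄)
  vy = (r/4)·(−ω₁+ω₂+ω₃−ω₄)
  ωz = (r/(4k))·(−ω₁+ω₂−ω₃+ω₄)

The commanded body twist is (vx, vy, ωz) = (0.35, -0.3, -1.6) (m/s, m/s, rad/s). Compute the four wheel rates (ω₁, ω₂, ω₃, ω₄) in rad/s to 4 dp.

k = lx + ly = 0.1 + 0.2 = 0.3000;  k·ωz = 0.3000·-1.6 = -0.4800
ω₁ (FL) = (vx − vy − k·ωz)/r = 1.1300/0.05 = 22.6000
ω₂ (FR) = (vx + vy + k·ωz)/r = -0.4300/0.05 = -8.6000
ω₃ (RL) = (vx + vy − k·ωz)/r = 0.5300/0.05 = 10.6000
ω₄ (RR) = (vx − vy + k·ωz)/r = 0.1700/0.05 = 3.4000

(22.6000, -8.6000, 10.6000, 3.4000)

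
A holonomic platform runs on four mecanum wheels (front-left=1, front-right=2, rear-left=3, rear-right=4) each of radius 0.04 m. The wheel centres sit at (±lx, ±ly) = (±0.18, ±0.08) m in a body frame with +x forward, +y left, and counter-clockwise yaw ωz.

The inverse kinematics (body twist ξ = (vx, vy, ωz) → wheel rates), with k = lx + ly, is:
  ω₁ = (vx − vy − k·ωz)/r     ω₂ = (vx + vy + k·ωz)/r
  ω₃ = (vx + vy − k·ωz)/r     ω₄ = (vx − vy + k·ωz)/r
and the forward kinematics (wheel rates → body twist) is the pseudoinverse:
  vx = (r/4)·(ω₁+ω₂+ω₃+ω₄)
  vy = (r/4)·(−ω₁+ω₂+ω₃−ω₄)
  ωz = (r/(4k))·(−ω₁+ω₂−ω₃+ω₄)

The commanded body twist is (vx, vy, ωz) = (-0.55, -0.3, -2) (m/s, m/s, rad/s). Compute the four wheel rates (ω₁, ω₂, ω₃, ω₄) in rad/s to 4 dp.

(6.7500, -34.2500, -8.2500, -19.2500)

k = lx + ly = 0.18 + 0.08 = 0.2600;  k·ωz = 0.2600·-2 = -0.5200
ω₁ (FL) = (vx − vy − k·ωz)/r = 0.2700/0.04 = 6.7500
ω₂ (FR) = (vx + vy + k·ωz)/r = -1.3700/0.04 = -34.2500
ω₃ (RL) = (vx + vy − k·ωz)/r = -0.3300/0.04 = -8.2500
ω₄ (RR) = (vx − vy + k·ωz)/r = -0.7700/0.04 = -19.2500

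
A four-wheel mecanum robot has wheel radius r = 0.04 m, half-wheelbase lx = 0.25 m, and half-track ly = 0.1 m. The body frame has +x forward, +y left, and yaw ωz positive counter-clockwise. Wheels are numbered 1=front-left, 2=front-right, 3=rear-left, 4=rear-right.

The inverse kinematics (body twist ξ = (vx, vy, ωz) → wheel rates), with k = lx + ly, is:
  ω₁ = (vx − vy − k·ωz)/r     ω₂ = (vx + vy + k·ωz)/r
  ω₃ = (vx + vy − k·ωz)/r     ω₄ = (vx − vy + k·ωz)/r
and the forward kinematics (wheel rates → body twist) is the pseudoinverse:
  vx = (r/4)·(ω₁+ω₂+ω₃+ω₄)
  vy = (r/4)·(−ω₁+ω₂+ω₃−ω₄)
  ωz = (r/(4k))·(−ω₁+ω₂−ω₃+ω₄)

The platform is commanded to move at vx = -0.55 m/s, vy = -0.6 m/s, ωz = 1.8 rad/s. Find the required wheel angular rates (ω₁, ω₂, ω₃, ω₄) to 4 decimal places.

k = lx + ly = 0.25 + 0.1 = 0.3500;  k·ωz = 0.3500·1.8 = 0.6300
ω₁ (FL) = (vx − vy − k·ωz)/r = -0.5800/0.04 = -14.5000
ω₂ (FR) = (vx + vy + k·ωz)/r = -0.5200/0.04 = -13.0000
ω₃ (RL) = (vx + vy − k·ωz)/r = -1.7800/0.04 = -44.5000
ω₄ (RR) = (vx − vy + k·ωz)/r = 0.6800/0.04 = 17.0000

(-14.5000, -13.0000, -44.5000, 17.0000)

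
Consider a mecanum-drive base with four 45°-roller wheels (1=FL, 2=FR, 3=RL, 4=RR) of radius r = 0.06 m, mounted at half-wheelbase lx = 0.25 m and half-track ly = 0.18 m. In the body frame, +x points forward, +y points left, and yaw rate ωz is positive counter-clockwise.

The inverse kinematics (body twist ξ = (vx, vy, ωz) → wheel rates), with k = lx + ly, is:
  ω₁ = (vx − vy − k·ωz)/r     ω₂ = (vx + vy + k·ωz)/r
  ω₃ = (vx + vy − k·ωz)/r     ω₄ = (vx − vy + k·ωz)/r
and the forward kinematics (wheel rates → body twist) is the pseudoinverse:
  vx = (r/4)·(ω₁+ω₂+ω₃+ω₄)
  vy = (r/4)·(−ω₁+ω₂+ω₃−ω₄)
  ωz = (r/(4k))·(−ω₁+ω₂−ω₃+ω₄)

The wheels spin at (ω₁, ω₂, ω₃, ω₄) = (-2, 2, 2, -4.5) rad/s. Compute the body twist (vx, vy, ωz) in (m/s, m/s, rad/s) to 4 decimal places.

k = lx + ly = 0.25 + 0.18 = 0.4300
ω₁+ω₂+ω₃+ω₄ = -2.5000  →  vx = (0.06/4)·-2.5000 = -0.0375
−ω₁+ω₂+ω₃−ω₄ = 10.5000  →  vy = (0.06/4)·10.5000 = 0.1575
−ω₁+ω₂−ω₃+ω₄ = -2.5000  →  ωz = (0.06/1.7200)·-2.5000 = -0.0872

(-0.0375, 0.1575, -0.0872)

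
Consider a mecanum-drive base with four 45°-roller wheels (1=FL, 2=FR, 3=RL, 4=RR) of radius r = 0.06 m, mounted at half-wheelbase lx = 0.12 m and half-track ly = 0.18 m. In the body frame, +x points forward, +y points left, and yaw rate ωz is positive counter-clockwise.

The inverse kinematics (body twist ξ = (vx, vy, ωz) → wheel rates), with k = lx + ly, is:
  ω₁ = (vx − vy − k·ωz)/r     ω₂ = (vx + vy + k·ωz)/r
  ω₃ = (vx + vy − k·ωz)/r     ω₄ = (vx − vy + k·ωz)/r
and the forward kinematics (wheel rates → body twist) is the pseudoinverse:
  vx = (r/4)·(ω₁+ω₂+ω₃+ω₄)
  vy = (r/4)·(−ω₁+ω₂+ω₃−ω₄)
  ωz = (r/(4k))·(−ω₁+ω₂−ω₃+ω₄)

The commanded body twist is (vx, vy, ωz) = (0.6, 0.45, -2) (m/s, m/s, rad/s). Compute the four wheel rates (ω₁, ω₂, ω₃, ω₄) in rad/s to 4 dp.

(12.5000, 7.5000, 27.5000, -7.5000)

k = lx + ly = 0.12 + 0.18 = 0.3000;  k·ωz = 0.3000·-2 = -0.6000
ω₁ (FL) = (vx − vy − k·ωz)/r = 0.7500/0.06 = 12.5000
ω₂ (FR) = (vx + vy + k·ωz)/r = 0.4500/0.06 = 7.5000
ω₃ (RL) = (vx + vy − k·ωz)/r = 1.6500/0.06 = 27.5000
ω₄ (RR) = (vx − vy + k·ωz)/r = -0.4500/0.06 = -7.5000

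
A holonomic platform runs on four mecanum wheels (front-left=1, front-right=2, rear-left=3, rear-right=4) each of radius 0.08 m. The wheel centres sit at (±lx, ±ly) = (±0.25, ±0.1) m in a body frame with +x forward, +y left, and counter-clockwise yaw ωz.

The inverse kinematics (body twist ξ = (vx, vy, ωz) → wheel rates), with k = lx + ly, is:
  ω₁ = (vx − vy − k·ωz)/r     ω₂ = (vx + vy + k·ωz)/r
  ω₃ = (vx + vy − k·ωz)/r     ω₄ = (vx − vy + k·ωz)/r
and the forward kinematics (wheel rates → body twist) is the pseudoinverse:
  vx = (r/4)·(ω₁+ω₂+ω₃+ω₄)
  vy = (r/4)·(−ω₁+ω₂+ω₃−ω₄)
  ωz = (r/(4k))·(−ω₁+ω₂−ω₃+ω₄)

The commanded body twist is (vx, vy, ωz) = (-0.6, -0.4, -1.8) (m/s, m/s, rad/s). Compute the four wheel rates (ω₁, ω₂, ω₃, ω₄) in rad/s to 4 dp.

k = lx + ly = 0.25 + 0.1 = 0.3500;  k·ωz = 0.3500·-1.8 = -0.6300
ω₁ (FL) = (vx − vy − k·ωz)/r = 0.4300/0.08 = 5.3750
ω₂ (FR) = (vx + vy + k·ωz)/r = -1.6300/0.08 = -20.3750
ω₃ (RL) = (vx + vy − k·ωz)/r = -0.3700/0.08 = -4.6250
ω₄ (RR) = (vx − vy + k·ωz)/r = -0.8300/0.08 = -10.3750

(5.3750, -20.3750, -4.6250, -10.3750)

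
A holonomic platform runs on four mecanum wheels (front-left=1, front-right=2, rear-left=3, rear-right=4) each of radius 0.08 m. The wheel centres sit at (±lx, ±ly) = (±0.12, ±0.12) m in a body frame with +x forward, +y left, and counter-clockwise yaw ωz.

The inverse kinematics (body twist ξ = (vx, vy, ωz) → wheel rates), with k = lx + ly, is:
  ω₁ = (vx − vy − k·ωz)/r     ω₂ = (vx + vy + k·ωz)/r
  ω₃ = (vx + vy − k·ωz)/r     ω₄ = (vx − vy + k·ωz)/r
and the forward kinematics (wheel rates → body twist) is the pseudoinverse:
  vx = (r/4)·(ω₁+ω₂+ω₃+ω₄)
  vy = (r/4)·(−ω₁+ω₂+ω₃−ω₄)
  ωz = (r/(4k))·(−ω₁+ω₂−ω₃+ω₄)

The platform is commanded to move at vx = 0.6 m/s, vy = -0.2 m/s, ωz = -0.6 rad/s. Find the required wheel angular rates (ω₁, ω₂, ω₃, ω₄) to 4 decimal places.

k = lx + ly = 0.12 + 0.12 = 0.2400;  k·ωz = 0.2400·-0.6 = -0.1440
ω₁ (FL) = (vx − vy − k·ωz)/r = 0.9440/0.08 = 11.8000
ω₂ (FR) = (vx + vy + k·ωz)/r = 0.2560/0.08 = 3.2000
ω₃ (RL) = (vx + vy − k·ωz)/r = 0.5440/0.08 = 6.8000
ω₄ (RR) = (vx − vy + k·ωz)/r = 0.6560/0.08 = 8.2000

(11.8000, 3.2000, 6.8000, 8.2000)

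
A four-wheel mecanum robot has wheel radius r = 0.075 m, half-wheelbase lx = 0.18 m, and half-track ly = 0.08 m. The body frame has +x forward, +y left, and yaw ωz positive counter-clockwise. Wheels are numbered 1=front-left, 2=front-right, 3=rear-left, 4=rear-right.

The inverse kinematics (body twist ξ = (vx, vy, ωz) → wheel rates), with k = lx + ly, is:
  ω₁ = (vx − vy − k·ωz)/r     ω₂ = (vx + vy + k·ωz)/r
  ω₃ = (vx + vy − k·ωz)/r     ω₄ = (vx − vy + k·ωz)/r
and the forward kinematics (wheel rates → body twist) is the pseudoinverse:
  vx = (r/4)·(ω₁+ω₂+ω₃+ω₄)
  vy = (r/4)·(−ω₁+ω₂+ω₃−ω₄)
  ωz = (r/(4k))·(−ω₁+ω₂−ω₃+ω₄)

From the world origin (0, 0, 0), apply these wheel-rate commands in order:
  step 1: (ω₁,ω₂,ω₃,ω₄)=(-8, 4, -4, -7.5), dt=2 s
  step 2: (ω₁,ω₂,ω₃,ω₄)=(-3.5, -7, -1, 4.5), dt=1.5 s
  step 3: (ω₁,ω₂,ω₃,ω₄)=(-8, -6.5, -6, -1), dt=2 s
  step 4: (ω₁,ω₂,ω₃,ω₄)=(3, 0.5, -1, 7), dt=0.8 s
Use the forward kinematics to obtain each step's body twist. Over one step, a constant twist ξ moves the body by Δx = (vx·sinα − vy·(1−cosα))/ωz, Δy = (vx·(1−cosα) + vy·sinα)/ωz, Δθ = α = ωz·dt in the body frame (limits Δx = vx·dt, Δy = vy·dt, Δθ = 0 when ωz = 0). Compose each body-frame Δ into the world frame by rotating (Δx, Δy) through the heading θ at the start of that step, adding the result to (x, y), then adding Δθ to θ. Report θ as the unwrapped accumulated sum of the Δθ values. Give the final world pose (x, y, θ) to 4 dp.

(-0.2099, -0.5985, 2.6971)

step 1: ξ=(vx,vy,ωz)=(-0.2906, 0.2906, 0.6130), dt=2.0 → body Δ=(-0.7601, 0.1324, 1.2260) → world pose (-0.7601, 0.1324, 1.2260)
step 2: ξ=(vx,vy,ωz)=(-0.1313, -0.1687, 0.1442), dt=1.5 → body Δ=(-0.1681, -0.2724, 0.2163) → world pose (-0.5605, -0.1179, 1.4423)
step 3: ξ=(vx,vy,ωz)=(-0.4031, -0.0656, 0.4688), dt=2.0 → body Δ=(-0.6361, -0.4639, 0.9375) → world pose (-0.1820, -0.8082, 2.3798)
step 4: ξ=(vx,vy,ωz)=(0.1781, -0.1969, 0.3966), dt=0.8 → body Δ=(0.1649, -0.1325, 0.3173) → world pose (-0.2099, -0.5985, 2.6971)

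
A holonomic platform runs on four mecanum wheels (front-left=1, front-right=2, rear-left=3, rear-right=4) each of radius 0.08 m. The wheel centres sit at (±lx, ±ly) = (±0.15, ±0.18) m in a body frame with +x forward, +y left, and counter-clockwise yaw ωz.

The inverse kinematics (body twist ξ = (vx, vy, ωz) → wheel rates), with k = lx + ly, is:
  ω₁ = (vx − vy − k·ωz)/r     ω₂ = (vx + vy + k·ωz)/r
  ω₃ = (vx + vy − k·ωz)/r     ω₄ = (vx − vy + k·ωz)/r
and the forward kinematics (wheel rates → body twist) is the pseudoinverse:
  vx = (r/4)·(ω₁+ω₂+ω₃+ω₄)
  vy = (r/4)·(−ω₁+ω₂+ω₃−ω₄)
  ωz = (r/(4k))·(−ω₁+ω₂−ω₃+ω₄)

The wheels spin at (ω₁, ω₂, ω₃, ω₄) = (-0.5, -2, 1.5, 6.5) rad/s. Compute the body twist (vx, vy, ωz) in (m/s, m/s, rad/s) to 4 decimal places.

(0.1100, -0.1300, 0.2121)

k = lx + ly = 0.15 + 0.18 = 0.3300
ω₁+ω₂+ω₃+ω₄ = 5.5000  →  vx = (0.08/4)·5.5000 = 0.1100
−ω₁+ω₂+ω₃−ω₄ = -6.5000  →  vy = (0.08/4)·-6.5000 = -0.1300
−ω₁+ω₂−ω₃+ω₄ = 3.5000  →  ωz = (0.08/1.3200)·3.5000 = 0.2121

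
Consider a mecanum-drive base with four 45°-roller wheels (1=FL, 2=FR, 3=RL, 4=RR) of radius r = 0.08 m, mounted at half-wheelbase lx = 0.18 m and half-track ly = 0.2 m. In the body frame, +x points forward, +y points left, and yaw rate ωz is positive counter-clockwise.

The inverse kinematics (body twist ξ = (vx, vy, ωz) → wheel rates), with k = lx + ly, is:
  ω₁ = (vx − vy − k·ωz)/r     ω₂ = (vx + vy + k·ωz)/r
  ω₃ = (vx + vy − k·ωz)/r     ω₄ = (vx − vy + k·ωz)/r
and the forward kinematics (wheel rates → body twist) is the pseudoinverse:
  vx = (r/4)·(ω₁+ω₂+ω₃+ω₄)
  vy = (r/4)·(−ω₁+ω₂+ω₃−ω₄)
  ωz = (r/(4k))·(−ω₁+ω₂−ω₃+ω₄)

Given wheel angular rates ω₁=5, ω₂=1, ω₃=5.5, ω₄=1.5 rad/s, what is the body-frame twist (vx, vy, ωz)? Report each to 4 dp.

(0.2600, 0.0000, -0.4211)

k = lx + ly = 0.18 + 0.2 = 0.3800
ω₁+ω₂+ω₃+ω₄ = 13.0000  →  vx = (0.08/4)·13.0000 = 0.2600
−ω₁+ω₂+ω₃−ω₄ = 0.0000  →  vy = (0.08/4)·0.0000 = 0.0000
−ω₁+ω₂−ω₃+ω₄ = -8.0000  →  ωz = (0.08/1.5200)·-8.0000 = -0.4211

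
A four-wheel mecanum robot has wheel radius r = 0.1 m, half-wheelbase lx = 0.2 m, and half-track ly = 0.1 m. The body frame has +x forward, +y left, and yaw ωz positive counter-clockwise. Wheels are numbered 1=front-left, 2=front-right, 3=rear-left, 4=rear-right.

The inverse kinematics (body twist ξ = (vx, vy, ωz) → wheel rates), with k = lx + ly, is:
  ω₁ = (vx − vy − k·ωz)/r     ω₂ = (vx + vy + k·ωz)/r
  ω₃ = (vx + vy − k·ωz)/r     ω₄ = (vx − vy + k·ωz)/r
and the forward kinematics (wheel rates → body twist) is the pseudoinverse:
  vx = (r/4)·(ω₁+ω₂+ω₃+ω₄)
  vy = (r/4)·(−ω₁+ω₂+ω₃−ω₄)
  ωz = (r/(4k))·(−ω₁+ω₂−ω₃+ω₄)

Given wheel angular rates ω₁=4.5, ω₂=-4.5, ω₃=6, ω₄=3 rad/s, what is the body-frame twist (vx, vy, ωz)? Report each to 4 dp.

(0.2250, -0.1500, -1.0000)

k = lx + ly = 0.2 + 0.1 = 0.3000
ω₁+ω₂+ω₃+ω₄ = 9.0000  →  vx = (0.1/4)·9.0000 = 0.2250
−ω₁+ω₂+ω₃−ω₄ = -6.0000  →  vy = (0.1/4)·-6.0000 = -0.1500
−ω₁+ω₂−ω₃+ω₄ = -12.0000  →  ωz = (0.1/1.2000)·-12.0000 = -1.0000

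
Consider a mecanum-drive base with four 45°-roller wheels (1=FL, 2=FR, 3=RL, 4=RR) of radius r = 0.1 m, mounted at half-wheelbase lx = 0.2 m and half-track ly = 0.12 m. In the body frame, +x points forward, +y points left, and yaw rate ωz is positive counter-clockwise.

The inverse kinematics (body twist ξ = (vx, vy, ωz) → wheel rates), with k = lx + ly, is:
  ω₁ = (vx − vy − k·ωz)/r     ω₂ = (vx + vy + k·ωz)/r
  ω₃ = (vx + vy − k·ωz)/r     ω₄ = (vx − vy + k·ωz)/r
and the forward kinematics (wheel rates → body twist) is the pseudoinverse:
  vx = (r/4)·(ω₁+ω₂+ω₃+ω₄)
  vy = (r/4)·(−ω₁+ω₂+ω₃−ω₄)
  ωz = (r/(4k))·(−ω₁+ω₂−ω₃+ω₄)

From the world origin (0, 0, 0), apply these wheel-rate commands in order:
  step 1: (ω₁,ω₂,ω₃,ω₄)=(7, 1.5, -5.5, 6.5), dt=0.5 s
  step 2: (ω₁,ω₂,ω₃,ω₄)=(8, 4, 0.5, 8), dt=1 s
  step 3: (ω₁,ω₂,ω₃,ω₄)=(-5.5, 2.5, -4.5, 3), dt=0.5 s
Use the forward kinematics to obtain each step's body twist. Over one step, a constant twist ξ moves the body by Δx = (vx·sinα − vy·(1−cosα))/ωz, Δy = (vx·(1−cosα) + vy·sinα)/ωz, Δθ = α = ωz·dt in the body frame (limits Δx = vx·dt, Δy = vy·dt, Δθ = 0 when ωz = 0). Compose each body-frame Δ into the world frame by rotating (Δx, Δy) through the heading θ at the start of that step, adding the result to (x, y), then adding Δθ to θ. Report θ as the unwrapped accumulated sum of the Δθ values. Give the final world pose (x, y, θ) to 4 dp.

step 1: ξ=(vx,vy,ωz)=(0.2375, -0.4375, 0.5078), dt=0.5 → body Δ=(0.1451, -0.2014, 0.2539) → world pose (0.1451, -0.2014, 0.2539)
step 2: ξ=(vx,vy,ωz)=(0.5125, -0.2875, 0.2734), dt=1.0 → body Δ=(0.5452, -0.2143, 0.2734) → world pose (0.7266, -0.2719, 0.5273)
step 3: ξ=(vx,vy,ωz)=(-0.1125, 0.0125, 1.2109), dt=0.5 → body Δ=(-0.0547, -0.0106, 0.6055) → world pose (0.6847, -0.3086, 1.1328)

(0.6847, -0.3086, 1.1328)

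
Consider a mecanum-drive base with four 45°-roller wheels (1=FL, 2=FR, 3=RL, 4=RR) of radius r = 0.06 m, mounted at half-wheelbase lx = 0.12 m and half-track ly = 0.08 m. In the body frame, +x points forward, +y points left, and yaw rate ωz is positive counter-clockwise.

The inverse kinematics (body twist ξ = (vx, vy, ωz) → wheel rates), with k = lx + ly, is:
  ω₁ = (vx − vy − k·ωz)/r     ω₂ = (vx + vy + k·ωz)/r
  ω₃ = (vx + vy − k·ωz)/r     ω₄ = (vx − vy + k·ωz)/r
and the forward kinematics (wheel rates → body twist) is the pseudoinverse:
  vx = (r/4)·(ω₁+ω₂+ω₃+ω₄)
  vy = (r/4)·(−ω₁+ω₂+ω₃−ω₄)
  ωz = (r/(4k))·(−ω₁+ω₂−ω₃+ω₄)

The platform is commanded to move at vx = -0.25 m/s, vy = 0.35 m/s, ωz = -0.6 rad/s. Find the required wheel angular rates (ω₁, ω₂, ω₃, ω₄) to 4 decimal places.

(-8.0000, -0.3333, 3.6667, -12.0000)

k = lx + ly = 0.12 + 0.08 = 0.2000;  k·ωz = 0.2000·-0.6 = -0.1200
ω₁ (FL) = (vx − vy − k·ωz)/r = -0.4800/0.06 = -8.0000
ω₂ (FR) = (vx + vy + k·ωz)/r = -0.0200/0.06 = -0.3333
ω₃ (RL) = (vx + vy − k·ωz)/r = 0.2200/0.06 = 3.6667
ω₄ (RR) = (vx − vy + k·ωz)/r = -0.7200/0.06 = -12.0000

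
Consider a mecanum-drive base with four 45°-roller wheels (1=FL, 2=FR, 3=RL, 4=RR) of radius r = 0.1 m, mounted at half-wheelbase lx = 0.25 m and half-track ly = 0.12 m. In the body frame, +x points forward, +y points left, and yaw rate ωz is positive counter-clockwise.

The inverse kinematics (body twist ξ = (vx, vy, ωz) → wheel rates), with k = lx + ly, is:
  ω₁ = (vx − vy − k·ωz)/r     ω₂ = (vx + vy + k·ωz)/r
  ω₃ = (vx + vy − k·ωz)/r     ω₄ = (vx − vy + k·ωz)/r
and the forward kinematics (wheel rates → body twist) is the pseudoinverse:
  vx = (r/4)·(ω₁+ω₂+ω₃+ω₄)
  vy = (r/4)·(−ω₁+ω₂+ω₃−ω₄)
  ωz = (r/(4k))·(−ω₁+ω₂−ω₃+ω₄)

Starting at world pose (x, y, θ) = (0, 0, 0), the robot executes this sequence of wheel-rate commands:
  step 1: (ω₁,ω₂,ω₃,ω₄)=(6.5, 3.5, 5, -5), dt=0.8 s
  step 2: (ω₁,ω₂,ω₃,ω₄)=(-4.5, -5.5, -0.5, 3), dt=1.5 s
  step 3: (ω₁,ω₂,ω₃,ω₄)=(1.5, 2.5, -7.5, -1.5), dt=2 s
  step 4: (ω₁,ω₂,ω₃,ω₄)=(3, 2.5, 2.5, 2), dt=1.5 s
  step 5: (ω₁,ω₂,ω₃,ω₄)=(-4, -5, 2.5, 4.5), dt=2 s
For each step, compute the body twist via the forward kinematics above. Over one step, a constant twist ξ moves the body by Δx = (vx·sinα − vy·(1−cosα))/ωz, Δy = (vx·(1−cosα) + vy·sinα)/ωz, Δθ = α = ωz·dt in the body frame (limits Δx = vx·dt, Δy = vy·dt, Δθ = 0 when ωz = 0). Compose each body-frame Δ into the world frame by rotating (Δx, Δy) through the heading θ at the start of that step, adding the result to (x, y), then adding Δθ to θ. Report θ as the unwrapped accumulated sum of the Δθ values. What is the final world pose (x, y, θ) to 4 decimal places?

(-0.0151, -0.1905, 0.5304)

step 1: ξ=(vx,vy,ωz)=(0.2500, 0.1750, -0.8784), dt=0.8 → body Δ=(0.2311, 0.0613, -0.7027) → world pose (0.2311, 0.0613, -0.7027)
step 2: ξ=(vx,vy,ωz)=(-0.1875, -0.1125, 0.1689), dt=1.5 → body Δ=(-0.2570, -0.2024, 0.2534) → world pose (-0.0958, 0.0730, -0.4493)
step 3: ξ=(vx,vy,ωz)=(-0.1250, -0.1250, 0.4730), dt=2.0 → body Δ=(-0.1047, -0.3240, 0.9459) → world pose (-0.3308, -0.1734, 0.4966)
step 4: ξ=(vx,vy,ωz)=(0.2500, 0.0000, -0.0676), dt=1.5 → body Δ=(0.3744, -0.0190, -0.1014) → world pose (0.0074, -0.0118, 0.3953)
step 5: ξ=(vx,vy,ωz)=(-0.0500, -0.0750, 0.0676), dt=2.0 → body Δ=(-0.0896, -0.1563, 0.1351) → world pose (-0.0151, -0.1905, 0.5304)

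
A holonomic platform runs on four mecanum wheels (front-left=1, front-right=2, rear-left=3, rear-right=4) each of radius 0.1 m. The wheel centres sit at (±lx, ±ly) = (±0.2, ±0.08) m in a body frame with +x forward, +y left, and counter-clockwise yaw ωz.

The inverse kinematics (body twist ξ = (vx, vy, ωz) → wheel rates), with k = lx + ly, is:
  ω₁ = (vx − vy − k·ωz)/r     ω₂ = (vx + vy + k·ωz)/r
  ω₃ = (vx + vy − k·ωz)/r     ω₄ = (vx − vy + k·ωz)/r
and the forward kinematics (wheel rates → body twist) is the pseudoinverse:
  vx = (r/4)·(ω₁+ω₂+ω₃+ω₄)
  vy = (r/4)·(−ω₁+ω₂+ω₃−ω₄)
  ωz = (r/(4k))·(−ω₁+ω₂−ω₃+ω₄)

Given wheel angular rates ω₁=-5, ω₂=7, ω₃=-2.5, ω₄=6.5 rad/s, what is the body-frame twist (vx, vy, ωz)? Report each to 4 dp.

k = lx + ly = 0.2 + 0.08 = 0.2800
ω₁+ω₂+ω₃+ω₄ = 6.0000  →  vx = (0.1/4)·6.0000 = 0.1500
−ω₁+ω₂+ω₃−ω₄ = 3.0000  →  vy = (0.1/4)·3.0000 = 0.0750
−ω₁+ω₂−ω₃+ω₄ = 21.0000  →  ωz = (0.1/1.1200)·21.0000 = 1.8750

(0.1500, 0.0750, 1.8750)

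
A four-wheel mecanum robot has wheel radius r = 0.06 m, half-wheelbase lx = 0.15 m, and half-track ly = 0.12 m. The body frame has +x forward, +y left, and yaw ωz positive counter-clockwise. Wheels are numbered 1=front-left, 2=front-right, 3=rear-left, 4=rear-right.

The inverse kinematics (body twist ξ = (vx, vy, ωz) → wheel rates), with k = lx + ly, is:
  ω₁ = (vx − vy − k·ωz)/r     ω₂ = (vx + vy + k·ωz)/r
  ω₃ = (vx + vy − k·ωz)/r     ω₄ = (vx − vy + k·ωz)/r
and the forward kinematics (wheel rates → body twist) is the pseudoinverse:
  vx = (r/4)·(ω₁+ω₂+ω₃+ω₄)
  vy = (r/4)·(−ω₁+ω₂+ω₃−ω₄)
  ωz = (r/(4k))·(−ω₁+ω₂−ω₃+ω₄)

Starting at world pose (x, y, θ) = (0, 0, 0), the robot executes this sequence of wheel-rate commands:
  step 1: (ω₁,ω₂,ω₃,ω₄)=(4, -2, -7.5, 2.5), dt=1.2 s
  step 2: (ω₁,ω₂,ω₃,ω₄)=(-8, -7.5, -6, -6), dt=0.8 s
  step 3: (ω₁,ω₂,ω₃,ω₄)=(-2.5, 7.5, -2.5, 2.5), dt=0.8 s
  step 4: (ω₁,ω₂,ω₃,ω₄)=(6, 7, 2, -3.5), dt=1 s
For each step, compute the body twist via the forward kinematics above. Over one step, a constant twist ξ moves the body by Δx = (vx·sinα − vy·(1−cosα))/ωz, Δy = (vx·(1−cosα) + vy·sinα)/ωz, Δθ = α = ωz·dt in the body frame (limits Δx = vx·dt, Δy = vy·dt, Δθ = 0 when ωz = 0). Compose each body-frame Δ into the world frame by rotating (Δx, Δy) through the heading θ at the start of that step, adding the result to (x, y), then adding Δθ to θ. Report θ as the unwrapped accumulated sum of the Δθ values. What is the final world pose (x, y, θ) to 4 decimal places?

(-0.2764, -0.1017, 0.7056)

step 1: ξ=(vx,vy,ωz)=(-0.0450, -0.2400, 0.2222), dt=1.2 → body Δ=(-0.0152, -0.2918, 0.2667) → world pose (-0.0152, -0.2918, 0.2667)
step 2: ξ=(vx,vy,ωz)=(-0.4125, 0.0075, 0.0278), dt=0.8 → body Δ=(-0.3300, 0.0023, 0.0222) → world pose (-0.3342, -0.3765, 0.2889)
step 3: ξ=(vx,vy,ωz)=(0.0750, 0.0750, 0.8333), dt=0.8 → body Δ=(0.0364, 0.0749, 0.6667) → world pose (-0.3206, -0.2943, 0.9556)
step 4: ξ=(vx,vy,ωz)=(0.1725, 0.0975, -0.2500), dt=1.0 → body Δ=(0.1828, 0.0750, -0.2500) → world pose (-0.2764, -0.1017, 0.7056)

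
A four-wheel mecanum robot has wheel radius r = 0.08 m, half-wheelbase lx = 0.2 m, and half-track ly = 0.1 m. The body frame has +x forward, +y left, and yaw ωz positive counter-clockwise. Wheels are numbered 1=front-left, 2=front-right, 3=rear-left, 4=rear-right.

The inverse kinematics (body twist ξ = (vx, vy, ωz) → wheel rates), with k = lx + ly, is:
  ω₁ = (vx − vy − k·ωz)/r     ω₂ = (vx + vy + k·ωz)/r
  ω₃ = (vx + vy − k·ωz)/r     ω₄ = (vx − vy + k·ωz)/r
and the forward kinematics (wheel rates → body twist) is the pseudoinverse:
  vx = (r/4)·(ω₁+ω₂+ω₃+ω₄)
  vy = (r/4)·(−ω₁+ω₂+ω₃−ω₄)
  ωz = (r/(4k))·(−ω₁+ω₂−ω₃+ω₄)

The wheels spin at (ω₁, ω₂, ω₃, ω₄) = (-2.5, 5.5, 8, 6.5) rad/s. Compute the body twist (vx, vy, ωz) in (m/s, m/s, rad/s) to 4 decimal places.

(0.3500, 0.1900, 0.4333)

k = lx + ly = 0.2 + 0.1 = 0.3000
ω₁+ω₂+ω₃+ω₄ = 17.5000  →  vx = (0.08/4)·17.5000 = 0.3500
−ω₁+ω₂+ω₃−ω₄ = 9.5000  →  vy = (0.08/4)·9.5000 = 0.1900
−ω₁+ω₂−ω₃+ω₄ = 6.5000  →  ωz = (0.08/1.2000)·6.5000 = 0.4333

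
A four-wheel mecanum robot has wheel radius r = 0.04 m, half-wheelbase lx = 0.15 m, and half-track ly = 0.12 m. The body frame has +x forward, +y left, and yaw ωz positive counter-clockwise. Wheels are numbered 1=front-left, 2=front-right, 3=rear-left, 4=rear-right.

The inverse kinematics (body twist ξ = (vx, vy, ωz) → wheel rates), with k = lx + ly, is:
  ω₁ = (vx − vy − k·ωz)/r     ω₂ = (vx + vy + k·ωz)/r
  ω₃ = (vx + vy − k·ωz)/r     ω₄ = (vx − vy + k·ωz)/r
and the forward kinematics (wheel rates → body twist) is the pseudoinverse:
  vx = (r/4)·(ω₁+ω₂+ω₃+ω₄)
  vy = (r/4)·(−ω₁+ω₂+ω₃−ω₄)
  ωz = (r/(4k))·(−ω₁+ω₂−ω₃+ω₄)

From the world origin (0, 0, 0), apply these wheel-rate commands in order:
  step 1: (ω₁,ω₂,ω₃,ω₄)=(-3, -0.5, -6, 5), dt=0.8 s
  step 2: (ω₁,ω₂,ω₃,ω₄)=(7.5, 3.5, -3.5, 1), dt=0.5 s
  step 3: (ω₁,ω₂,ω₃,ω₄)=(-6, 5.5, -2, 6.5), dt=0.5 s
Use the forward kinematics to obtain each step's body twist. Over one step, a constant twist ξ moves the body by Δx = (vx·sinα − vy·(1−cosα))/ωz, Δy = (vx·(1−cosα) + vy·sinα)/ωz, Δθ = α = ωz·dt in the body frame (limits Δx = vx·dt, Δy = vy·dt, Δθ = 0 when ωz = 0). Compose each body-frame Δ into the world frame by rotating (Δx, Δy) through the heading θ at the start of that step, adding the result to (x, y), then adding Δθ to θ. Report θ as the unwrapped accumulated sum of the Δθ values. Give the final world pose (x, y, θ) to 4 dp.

step 1: ξ=(vx,vy,ωz)=(-0.0450, -0.0850, 0.5000), dt=0.8 → body Δ=(-0.0216, -0.0733, 0.4000) → world pose (-0.0216, -0.0733, 0.4000)
step 2: ξ=(vx,vy,ωz)=(0.0850, -0.0850, 0.0185), dt=0.5 → body Δ=(0.0427, -0.0423, 0.0093) → world pose (0.0342, -0.0956, 0.4093)
step 3: ξ=(vx,vy,ωz)=(0.0400, 0.0300, 0.7407), dt=0.5 → body Δ=(0.0168, 0.0183, 0.3704) → world pose (0.0423, -0.0721, 0.7796)

(0.0423, -0.0721, 0.7796)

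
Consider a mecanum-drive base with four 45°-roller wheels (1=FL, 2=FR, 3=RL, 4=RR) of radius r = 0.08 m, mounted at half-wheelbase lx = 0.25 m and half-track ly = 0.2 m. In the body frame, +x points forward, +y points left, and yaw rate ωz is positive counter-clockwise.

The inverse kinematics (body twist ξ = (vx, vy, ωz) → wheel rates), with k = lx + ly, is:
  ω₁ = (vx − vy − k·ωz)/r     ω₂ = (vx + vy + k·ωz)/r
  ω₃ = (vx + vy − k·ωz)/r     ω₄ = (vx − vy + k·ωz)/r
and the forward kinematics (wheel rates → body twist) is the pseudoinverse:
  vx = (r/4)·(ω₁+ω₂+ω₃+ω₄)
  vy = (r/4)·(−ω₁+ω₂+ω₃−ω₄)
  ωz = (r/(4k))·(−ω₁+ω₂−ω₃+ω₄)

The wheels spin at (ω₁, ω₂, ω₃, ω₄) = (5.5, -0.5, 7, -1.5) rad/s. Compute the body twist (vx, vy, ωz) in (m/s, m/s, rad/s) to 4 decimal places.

k = lx + ly = 0.25 + 0.2 = 0.4500
ω₁+ω₂+ω₃+ω₄ = 10.5000  →  vx = (0.08/4)·10.5000 = 0.2100
−ω₁+ω₂+ω₃−ω₄ = 2.5000  →  vy = (0.08/4)·2.5000 = 0.0500
−ω₁+ω₂−ω₃+ω₄ = -14.5000  →  ωz = (0.08/1.8000)·-14.5000 = -0.6444

(0.2100, 0.0500, -0.6444)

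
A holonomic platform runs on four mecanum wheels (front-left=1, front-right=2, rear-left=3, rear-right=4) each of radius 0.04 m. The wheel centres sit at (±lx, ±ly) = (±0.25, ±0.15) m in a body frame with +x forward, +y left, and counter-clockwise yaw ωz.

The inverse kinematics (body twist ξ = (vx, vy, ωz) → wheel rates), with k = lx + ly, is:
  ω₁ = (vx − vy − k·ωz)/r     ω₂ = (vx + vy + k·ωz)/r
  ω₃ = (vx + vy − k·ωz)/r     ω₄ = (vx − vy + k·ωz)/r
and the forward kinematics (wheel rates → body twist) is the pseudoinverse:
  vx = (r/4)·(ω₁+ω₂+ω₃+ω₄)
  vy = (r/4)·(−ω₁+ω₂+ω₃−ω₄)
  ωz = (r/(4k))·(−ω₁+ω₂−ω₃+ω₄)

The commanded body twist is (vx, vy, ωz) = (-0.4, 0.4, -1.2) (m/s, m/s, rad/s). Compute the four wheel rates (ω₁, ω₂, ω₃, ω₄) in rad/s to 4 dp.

(-8.0000, -12.0000, 12.0000, -32.0000)

k = lx + ly = 0.25 + 0.15 = 0.4000;  k·ωz = 0.4000·-1.2 = -0.4800
ω₁ (FL) = (vx − vy − k·ωz)/r = -0.3200/0.04 = -8.0000
ω₂ (FR) = (vx + vy + k·ωz)/r = -0.4800/0.04 = -12.0000
ω₃ (RL) = (vx + vy − k·ωz)/r = 0.4800/0.04 = 12.0000
ω₄ (RR) = (vx − vy + k·ωz)/r = -1.2800/0.04 = -32.0000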